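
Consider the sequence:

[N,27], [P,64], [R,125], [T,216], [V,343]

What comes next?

Letter: letters move forward 2 places in the alphabet; N, P, R, T, V → X.
Second slot: 27, 64, 125, 216, 343 → 512 (perfect cubes: 3³, 4³, 5³, …).
So the next point is [X,512].

[X,512]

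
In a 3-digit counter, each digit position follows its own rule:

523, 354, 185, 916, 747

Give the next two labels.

578 then 309

First digit goes 5, 3, 1, 9, 7 → 5 → 3 (−2 each step, mod 10).
Second digit: 2, 5, 8, 1, 4 → 7 → 0 (+3 each step, mod 10).
Third digit goes 3, 4, 5, 6, 7 → 8 → 9 (+1 each step, mod 10).
Putting the parts together: 578 and then 309.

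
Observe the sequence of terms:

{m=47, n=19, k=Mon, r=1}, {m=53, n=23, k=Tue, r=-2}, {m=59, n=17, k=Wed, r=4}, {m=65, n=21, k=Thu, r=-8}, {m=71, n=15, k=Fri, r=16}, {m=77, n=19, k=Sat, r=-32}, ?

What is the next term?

{m=83, n=13, k=Sun, r=64}

M — +6 each step: 47, 53, 59, 65, 71, 77 → 83.
N: alternating steps +4, −6, +4, −6, …; 19, 23, 17, 21, 15, 19 → 13.
K — runs through the weekdays Mon→Sun: Mon, Tue, Wed, Thu, Fri, Sat → Sun.
R: ×(-2) each step; 1, -2, 4, -8, 16, -32 → 64.
So the next term is {m=83, n=13, k=Sun, r=64}.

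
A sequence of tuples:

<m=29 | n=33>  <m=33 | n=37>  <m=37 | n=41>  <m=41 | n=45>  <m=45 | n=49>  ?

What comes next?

<m=49 | n=53>

M: +4 each step, so 29, 33, 37, 41, 45 → 49.
N: 33, 37, 41, 45, 49 → 53 (always 4 more than the m).
Putting it together: <m=49 | n=53>.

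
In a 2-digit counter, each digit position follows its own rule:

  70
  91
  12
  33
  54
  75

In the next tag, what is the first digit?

9

First digit: 7, 9, 1, 3, 5, 7 → 9 (+2 each step, mod 10).
Second digit: +1 each step, mod 10; 0, 1, 2, 3, 4, 5 → 6.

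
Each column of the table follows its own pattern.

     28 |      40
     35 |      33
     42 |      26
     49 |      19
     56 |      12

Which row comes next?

For the first component, +7 each step: 28, 35, 42, 49, 56 → 63.
Second component: 40, 33, 26, 19, 12 → 5 (together with the first component always sums to 68).
Putting it together: 63  5.

63  5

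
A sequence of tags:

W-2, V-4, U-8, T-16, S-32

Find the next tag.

Letter: letters move back 1 place in the alphabet, so W, V, U, T, S → R.
Second component: ×2 each step, so 2, 4, 8, 16, 32 → 64.
Combining the parts gives R-64.

R-64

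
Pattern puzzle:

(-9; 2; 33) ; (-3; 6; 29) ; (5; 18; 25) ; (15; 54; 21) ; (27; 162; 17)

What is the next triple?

(41; 486; 13)

First value — differences are 6, 8, 10, … (increasing by 2 each time): -9, -3, 5, 15, 27 → 41.
Second value goes 2, 6, 18, 54, 162 → 486 (×3 each step).
For the third value, −4 each step: 33, 29, 25, 21, 17 → 13.
Putting it together: (41; 486; 13).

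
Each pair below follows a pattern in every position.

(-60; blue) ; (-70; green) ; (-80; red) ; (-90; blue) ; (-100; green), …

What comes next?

(-110; red)

First coordinate — −10 each step: -60, -70, -80, -90, -100 → -110.
Colour: repeats blue → green → red, so blue, green, red, blue, green → red.
Combining the parts gives (-110; red).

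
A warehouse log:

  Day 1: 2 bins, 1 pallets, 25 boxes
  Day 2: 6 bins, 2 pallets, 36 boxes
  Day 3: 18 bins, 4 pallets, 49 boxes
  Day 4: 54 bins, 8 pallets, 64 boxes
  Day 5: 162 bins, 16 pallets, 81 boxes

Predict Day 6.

Bins: ×3 each step, so 2, 6, 18, 54, 162 → 486.
Pallets goes 1, 2, 4, 8, 16 → 32 (×2 each step).
Boxes — perfect squares: 5², 6², 7², …: 25, 36, 49, 64, 81 → 100.
So the next line is 486 bins, 32 pallets, 100 boxes.

486 bins, 32 pallets, 100 boxes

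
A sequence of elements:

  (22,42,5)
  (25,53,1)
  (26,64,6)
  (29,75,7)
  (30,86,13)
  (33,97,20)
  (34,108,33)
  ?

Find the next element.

(37,119,53)

For the first component, alternating steps +3, +1, +3, +1, …: 22, 25, 26, 29, 30, 33, 34 → 37.
Second component: +11 each step, so 42, 53, 64, 75, 86, 97, 108 → 119.
Third component goes 5, 1, 6, 7, 13, 20, 33 → 53 (each term is the sum of the two before it).
Putting it together: (37,119,53).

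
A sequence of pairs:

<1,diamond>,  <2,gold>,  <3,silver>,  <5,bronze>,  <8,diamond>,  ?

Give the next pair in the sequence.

<13,gold>

For the first slot, each term is the sum of the two before it: 1, 2, 3, 5, 8 → 13.
Rank goes diamond, gold, silver, bronze, diamond → gold (repeats diamond → gold → silver → bronze).
So the next pair is <13,gold>.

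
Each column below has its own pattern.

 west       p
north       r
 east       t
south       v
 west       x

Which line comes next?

Direction — repeats west → north → east → south: west, north, east, south, west → north.
Letter: p, r, t, v, x → z (letters move forward 2 places in the alphabet).
Combining the parts gives north  z.

north  z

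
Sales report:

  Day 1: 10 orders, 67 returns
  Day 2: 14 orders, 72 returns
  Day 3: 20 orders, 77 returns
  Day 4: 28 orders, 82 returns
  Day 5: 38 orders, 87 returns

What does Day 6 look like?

50 orders, 92 returns

For the orders, differences are 4, 6, 8, … (increasing by 2 each time): 10, 14, 20, 28, 38 → 50.
Returns: 67, 72, 77, 82, 87 → 92 (+5 each step).
Combining the parts gives 50 orders, 92 returns.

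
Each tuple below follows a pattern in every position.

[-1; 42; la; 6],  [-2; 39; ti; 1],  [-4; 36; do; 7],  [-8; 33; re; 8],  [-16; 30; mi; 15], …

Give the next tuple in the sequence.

[-32; 27; fa; 23]

First value: ×2 each step; -1, -2, -4, -8, -16 → -32.
Second value — −3 each step: 42, 39, 36, 33, 30 → 27.
Note: runs through the solfège scale do→ti; la, ti, do, re, mi → fa.
Fourth value — each term is the sum of the two before it: 6, 1, 7, 8, 15 → 23.
Combining the parts gives [-32; 27; fa; 23].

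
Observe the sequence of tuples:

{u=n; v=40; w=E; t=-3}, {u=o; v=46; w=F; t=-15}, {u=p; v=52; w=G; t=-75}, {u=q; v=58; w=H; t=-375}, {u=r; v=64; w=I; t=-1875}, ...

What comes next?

{u=s; v=70; w=J; t=-9375}

U: letters move forward 1 place in the alphabet, so n, o, p, q, r → s.
For the v, +6 each step: 40, 46, 52, 58, 64 → 70.
W: letters move forward 1 place in the alphabet, so E, F, G, H, I → J.
For the t, ×5 each step: -3, -15, -75, -375, -1875 → -9375.
Combining the parts gives {u=s; v=70; w=J; t=-9375}.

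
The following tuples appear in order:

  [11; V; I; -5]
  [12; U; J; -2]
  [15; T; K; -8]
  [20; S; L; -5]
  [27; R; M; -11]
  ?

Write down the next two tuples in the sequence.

[36; Q; N; -8], [47; P; O; -14]

First coordinate: 11, 12, 15, 20, 27 → 36 → 47 (differences are 1, 3, 5, … (increasing by 2 each time)).
First letter: letters move back 1 place in the alphabet; V, U, T, S, R → Q → P.
Second letter: I, J, K, L, M → N → O (letters move forward 1 place in the alphabet).
Fourth coordinate: alternating steps +3, −6, +3, −6, …, so -5, -2, -8, -5, -11 → -8 → -14.
Putting the parts together: [36; Q; N; -8] and then [47; P; O; -14].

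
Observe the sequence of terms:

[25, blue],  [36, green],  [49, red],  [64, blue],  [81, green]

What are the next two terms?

[100, red], [121, blue]

First slot: perfect squares: 5², 6², 7², …; 25, 36, 49, 64, 81 → 100 → 121.
Colour — repeats blue → green → red: blue, green, red, blue, green → red → blue.
So the next two terms are [100, red] and [121, blue].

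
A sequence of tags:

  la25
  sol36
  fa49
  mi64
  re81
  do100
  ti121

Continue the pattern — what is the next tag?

la144

Note — runs backward through the solfège scale do→ti: la, sol, fa, mi, re, do, ti → la.
Second component goes 25, 36, 49, 64, 81, 100, 121 → 144 (perfect squares: 5², 6², 7², …).
Combining the parts gives la144.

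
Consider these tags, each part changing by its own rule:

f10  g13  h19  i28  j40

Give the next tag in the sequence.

Letter: f, g, h, i, j → k (letters move forward 1 place in the alphabet).
Second component: differences are 3, 6, 9, … (increasing by 3 each time), so 10, 13, 19, 28, 40 → 55.
So the next tag is k55.

k55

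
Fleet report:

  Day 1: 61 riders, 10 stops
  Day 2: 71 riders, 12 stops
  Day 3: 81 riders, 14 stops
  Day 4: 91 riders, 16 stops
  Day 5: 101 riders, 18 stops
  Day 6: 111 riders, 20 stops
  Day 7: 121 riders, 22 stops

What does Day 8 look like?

131 riders, 24 stops

Riders: +10 each step; 61, 71, 81, 91, 101, 111, 121 → 131.
Stops: 10, 12, 14, 16, 18, 20, 22 → 24 (+2 each step).
Combining the parts gives 131 riders, 24 stops.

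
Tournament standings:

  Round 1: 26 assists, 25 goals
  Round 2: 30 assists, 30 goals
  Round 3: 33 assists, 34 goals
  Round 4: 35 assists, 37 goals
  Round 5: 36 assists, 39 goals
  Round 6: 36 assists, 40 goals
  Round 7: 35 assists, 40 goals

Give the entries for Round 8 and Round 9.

For the assists, differences are 4, 3, 2, … (decreasing by 1 each time): 26, 30, 33, 35, 36, 36, 35 → 33 → 30.
Goals goes 25, 30, 34, 37, 39, 40, 40 → 39 → 37 (differences are 5, 4, 3, … (decreasing by 1 each time)).
Putting the parts together: 33 assists, 39 goals and then 30 assists, 37 goals.

33 assists, 39 goals; 30 assists, 37 goals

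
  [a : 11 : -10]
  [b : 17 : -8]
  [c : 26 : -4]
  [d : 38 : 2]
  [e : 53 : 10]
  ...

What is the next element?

[f : 71 : 20]

Letter: a, b, c, d, e → f (letters move forward 1 place in the alphabet).
Second entry — differences are 6, 9, 12, … (increasing by 3 each time): 11, 17, 26, 38, 53 → 71.
Third entry goes -10, -8, -4, 2, 10 → 20 (differences are 2, 4, 6, … (increasing by 2 each time)).
Putting it together: [f : 71 : 20].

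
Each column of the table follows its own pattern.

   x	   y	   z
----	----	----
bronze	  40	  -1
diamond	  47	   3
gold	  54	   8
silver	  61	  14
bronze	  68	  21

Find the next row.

For the column x, repeats bronze → diamond → gold → silver: bronze, diamond, gold, silver, bronze → diamond.
Column y — +7 each step: 40, 47, 54, 61, 68 → 75.
Column z: differences are 4, 5, 6, … (increasing by 1 each time), so -1, 3, 8, 14, 21 → 29.
So the next row is diamond  75  29.

diamond  75  29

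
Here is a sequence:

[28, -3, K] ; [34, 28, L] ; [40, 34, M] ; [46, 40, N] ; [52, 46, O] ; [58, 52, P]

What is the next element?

First entry: +6 each step; 28, 34, 40, 46, 52, 58 → 64.
Second entry — always the previous value of the first entry: -3, 28, 34, 40, 46, 52 → 58.
Letter goes K, L, M, N, O, P → Q (letters move forward 1 place in the alphabet).
Combining the parts gives [64, 58, Q].

[64, 58, Q]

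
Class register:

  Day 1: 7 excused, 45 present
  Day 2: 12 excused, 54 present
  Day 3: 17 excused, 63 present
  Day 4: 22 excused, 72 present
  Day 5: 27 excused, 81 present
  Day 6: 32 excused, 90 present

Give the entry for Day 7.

Excused goes 7, 12, 17, 22, 27, 32 → 37 (+5 each step).
Present goes 45, 54, 63, 72, 81, 90 → 99 (+9 each step).
So the next record is 37 excused, 99 present.

37 excused, 99 present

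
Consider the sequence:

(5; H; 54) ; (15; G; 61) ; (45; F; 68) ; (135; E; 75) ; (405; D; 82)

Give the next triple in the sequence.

(1215; C; 89)

First entry goes 5, 15, 45, 135, 405 → 1215 (×3 each step).
Letter: H, G, F, E, D → C (letters move back 1 place in the alphabet).
Third entry — +7 each step: 54, 61, 68, 75, 82 → 89.
So the next triple is (1215; C; 89).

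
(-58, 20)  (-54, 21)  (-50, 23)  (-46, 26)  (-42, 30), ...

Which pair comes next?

(-38, 35)

First component: +4 each step, so -58, -54, -50, -46, -42 → -38.
Second component — differences are 1, 2, 3, … (increasing by 1 each time): 20, 21, 23, 26, 30 → 35.
Putting it together: (-38, 35).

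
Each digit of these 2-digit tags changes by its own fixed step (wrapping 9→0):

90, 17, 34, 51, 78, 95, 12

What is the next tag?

First digit — +2 each step, mod 10: 9, 1, 3, 5, 7, 9, 1 → 3.
Second digit: −3 each step, mod 10; 0, 7, 4, 1, 8, 5, 2 → 9.
Putting it together: 39.

39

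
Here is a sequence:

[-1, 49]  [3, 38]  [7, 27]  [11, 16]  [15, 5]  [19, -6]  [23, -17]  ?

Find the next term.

First part goes -1, 3, 7, 11, 15, 19, 23 → 27 (+4 each step).
Second part: −11 each step, so 49, 38, 27, 16, 5, -6, -17 → -28.
So the next term is [27, -28].

[27, -28]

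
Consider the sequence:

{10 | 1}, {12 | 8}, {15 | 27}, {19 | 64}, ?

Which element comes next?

{24 | 125}

First part: 10, 12, 15, 19 → 24 (differences are 2, 3, 4, … (increasing by 1 each time)).
Second part goes 1, 8, 27, 64 → 125 (perfect cubes: 1³, 2³, 3³, …).
Putting it together: {24 | 125}.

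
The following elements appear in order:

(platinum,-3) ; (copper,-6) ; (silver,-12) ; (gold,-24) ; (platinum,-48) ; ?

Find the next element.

Metal — repeats platinum → copper → silver → gold: platinum, copper, silver, gold, platinum → copper.
Second entry: ×2 each step; -3, -6, -12, -24, -48 → -96.
Putting it together: (copper,-96).

(copper,-96)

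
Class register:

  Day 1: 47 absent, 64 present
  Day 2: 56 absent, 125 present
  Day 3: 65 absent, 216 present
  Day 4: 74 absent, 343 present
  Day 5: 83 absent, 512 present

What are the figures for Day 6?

92 absent, 729 present

Absent — +9 each step: 47, 56, 65, 74, 83 → 92.
Present goes 64, 125, 216, 343, 512 → 729 (perfect cubes: 4³, 5³, 6³, …).
Putting it together: 92 absent, 729 present.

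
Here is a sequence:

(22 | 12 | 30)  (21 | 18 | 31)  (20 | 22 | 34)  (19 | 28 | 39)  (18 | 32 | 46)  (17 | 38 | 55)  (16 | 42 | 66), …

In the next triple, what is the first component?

First component: −1 each step, so 22, 21, 20, 19, 18, 17, 16 → 15.

15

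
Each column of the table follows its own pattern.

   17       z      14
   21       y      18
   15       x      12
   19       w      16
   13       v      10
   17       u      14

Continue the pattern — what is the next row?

First component goes 17, 21, 15, 19, 13, 17 → 11 (alternating steps +4, −6, +4, −6, …).
Letter: letters move back 1 place in the alphabet, so z, y, x, w, v, u → t.
Third component: 14, 18, 12, 16, 10, 14 → 8 (always 3 less than the first component).
So the next row is 11  t  8.

11  t  8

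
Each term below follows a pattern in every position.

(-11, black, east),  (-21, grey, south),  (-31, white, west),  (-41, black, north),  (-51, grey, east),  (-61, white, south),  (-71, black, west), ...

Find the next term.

(-81, grey, north)

First component: −10 each step, so -11, -21, -31, -41, -51, -61, -71 → -81.
Shade: repeats black → grey → white; black, grey, white, black, grey, white, black → grey.
For the direction, repeats east → south → west → north: east, south, west, north, east, south, west → north.
Putting it together: (-81, grey, north).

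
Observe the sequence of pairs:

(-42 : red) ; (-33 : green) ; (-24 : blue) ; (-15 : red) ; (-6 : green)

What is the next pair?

(3 : blue)

For the first entry, +9 each step: -42, -33, -24, -15, -6 → 3.
For the colour, repeats red → green → blue: red, green, blue, red, green → blue.
So the next pair is (3 : blue).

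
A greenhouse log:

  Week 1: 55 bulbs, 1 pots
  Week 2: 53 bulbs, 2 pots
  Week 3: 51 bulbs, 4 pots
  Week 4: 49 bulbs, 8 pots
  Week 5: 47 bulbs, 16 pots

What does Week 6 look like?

Bulbs: −2 each step; 55, 53, 51, 49, 47 → 45.
For the pots, ×2 each step: 1, 2, 4, 8, 16 → 32.
Putting it together: 45 bulbs, 32 pots.

45 bulbs, 32 pots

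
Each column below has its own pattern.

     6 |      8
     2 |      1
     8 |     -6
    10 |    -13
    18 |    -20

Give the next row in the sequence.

First component: 6, 2, 8, 10, 18 → 28 (each term is the sum of the two before it).
For the second component, −7 each step: 8, 1, -6, -13, -20 → -27.
Putting it together: 28  -27.

28  -27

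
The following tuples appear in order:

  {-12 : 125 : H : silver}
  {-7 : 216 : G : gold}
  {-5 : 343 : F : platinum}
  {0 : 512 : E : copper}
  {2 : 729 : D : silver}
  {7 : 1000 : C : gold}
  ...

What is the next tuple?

{9 : 1331 : B : platinum}

For the first slot, alternating steps +5, +2, +5, +2, …: -12, -7, -5, 0, 2, 7 → 9.
Second slot goes 125, 216, 343, 512, 729, 1000 → 1331 (perfect cubes: 5³, 6³, 7³, …).
Letter: letters move back 1 place in the alphabet, so H, G, F, E, D, C → B.
Metal goes silver, gold, platinum, copper, silver, gold → platinum (repeats silver → gold → platinum → copper).
So the next tuple is {9 : 1331 : B : platinum}.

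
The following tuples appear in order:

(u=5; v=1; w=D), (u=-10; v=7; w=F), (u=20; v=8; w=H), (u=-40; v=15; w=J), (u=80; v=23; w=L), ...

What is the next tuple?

(u=-160; v=38; w=N)

For the u, ×(-2) each step: 5, -10, 20, -40, 80 → -160.
V: each term is the sum of the two before it, so 1, 7, 8, 15, 23 → 38.
W: letters move forward 2 places in the alphabet; D, F, H, J, L → N.
Putting it together: (u=-160; v=38; w=N).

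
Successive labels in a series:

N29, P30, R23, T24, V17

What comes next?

For the letter, letters move forward 2 places in the alphabet: N, P, R, T, V → X.
For the second component, alternating steps +1, −7, +1, −7, …: 29, 30, 23, 24, 17 → 18.
Combining the parts gives X18.

X18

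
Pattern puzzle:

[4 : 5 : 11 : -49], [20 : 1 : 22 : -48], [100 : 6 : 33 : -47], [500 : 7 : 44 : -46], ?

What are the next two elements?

[2500 : 13 : 55 : -45], [12500 : 20 : 66 : -44]

First component — ×5 each step: 4, 20, 100, 500 → 2500 → 12500.
Second component: each term is the sum of the two before it, so 5, 1, 6, 7 → 13 → 20.
Third component: 11, 22, 33, 44 → 55 → 66 (+11 each step).
Fourth component: +1 each step, so -49, -48, -47, -46 → -45 → -44.
Putting the parts together: [2500 : 13 : 55 : -45] and then [12500 : 20 : 66 : -44].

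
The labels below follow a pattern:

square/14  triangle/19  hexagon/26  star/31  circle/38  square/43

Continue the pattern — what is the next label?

triangle/50

Shape goes square, triangle, hexagon, star, circle, square → triangle (repeats square → triangle → hexagon → star → circle).
Second component: 14, 19, 26, 31, 38, 43 → 50 (alternating steps +5, +7, +5, +7, …).
Putting it together: triangle/50.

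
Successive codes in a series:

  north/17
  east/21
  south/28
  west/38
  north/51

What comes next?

Direction: north, east, south, west, north → east (repeats north → east → south → west).
Second component: 17, 21, 28, 38, 51 → 67 (differences are 4, 7, 10, … (increasing by 3 each time)).
Combining the parts gives east/67.

east/67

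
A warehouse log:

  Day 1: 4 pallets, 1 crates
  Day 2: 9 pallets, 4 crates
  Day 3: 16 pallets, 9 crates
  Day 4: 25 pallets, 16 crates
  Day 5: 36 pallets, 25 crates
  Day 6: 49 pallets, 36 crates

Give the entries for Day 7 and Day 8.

For the pallets, perfect squares: 2², 3², 4², …: 4, 9, 16, 25, 36, 49 → 64 → 81.
Crates: perfect squares: 1², 2², 3², …; 1, 4, 9, 16, 25, 36 → 49 → 64.
So the next two rows are 64 pallets, 49 crates and 81 pallets, 64 crates.

64 pallets, 49 crates; 81 pallets, 64 crates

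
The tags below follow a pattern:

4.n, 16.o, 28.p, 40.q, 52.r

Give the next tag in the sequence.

First component: +12 each step; 4, 16, 28, 40, 52 → 64.
Letter — letters move forward 1 place in the alphabet: n, o, p, q, r → s.
Putting it together: 64.s.

64.s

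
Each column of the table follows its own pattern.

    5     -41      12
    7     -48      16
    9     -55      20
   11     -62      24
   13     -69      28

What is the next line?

15  -76  32

First component: 5, 7, 9, 11, 13 → 15 (+2 each step).
Second component: -41, -48, -55, -62, -69 → -76 (−7 each step).
Third component — +4 each step: 12, 16, 20, 24, 28 → 32.
So the next line is 15  -76  32.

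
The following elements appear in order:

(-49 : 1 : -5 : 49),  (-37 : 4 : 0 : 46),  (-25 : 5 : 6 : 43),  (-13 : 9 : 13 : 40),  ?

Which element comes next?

For the first entry, +12 each step: -49, -37, -25, -13 → -1.
For the second entry, each term is the sum of the two before it: 1, 4, 5, 9 → 14.
Third entry: differences are 5, 6, 7, … (increasing by 1 each time); -5, 0, 6, 13 → 21.
For the fourth entry, −3 each step: 49, 46, 43, 40 → 37.
So the next element is (-1 : 14 : 21 : 37).

(-1 : 14 : 21 : 37)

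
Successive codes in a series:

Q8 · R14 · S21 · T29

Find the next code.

Letter: letters move forward 1 place in the alphabet; Q, R, S, T → U.
Second component: differences are 6, 7, 8, … (increasing by 1 each time); 8, 14, 21, 29 → 38.
Combining the parts gives U38.

U38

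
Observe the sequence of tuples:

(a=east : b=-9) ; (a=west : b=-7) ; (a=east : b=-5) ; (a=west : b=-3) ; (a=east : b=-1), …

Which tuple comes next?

(a=west : b=1)

A: alternates east ↔ west; east, west, east, west, east → west.
B: -9, -7, -5, -3, -1 → 1 (+2 each step).
So the next tuple is (a=west : b=1).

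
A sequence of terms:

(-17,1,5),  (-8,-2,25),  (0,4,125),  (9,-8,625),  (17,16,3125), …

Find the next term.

First entry: alternating steps +9, +8, +9, +8, …; -17, -8, 0, 9, 17 → 26.
Second entry: ×(-2) each step, so 1, -2, 4, -8, 16 → -32.
Third entry: ×5 each step; 5, 25, 125, 625, 3125 → 15625.
Combining the parts gives (26,-32,15625).

(26,-32,15625)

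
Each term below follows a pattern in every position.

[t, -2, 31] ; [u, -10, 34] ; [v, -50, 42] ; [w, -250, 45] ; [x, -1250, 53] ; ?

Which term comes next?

Letter: letters move forward 1 place in the alphabet; t, u, v, w, x → y.
For the second slot, ×5 each step: -2, -10, -50, -250, -1250 → -6250.
Third slot: alternating steps +3, +8, +3, +8, …, so 31, 34, 42, 45, 53 → 56.
Putting it together: [y, -6250, 56].

[y, -6250, 56]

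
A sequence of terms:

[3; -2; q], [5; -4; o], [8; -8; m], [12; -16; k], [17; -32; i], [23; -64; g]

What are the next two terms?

First part goes 3, 5, 8, 12, 17, 23 → 30 → 38 (differences are 2, 3, 4, … (increasing by 1 each time)).
Second part: ×2 each step; -2, -4, -8, -16, -32, -64 → -128 → -256.
Letter: letters move back 2 places in the alphabet, so q, o, m, k, i, g → e → c.
Putting the parts together: [30; -128; e] and then [38; -256; c].

[30; -128; e], [38; -256; c]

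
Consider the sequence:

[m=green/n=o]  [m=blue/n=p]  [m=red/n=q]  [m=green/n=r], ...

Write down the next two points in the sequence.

M: repeats green → blue → red, so green, blue, red, green → blue → red.
For the n, letters move forward 1 place in the alphabet: o, p, q, r → s → t.
Putting the parts together: [m=blue/n=s] and then [m=red/n=t].

[m=blue/n=s], [m=red/n=t]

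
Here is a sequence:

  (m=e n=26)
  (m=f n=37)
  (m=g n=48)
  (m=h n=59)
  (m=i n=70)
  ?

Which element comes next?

(m=j n=81)

M goes e, f, g, h, i → j (letters move forward 1 place in the alphabet).
N — +11 each step: 26, 37, 48, 59, 70 → 81.
So the next element is (m=j n=81).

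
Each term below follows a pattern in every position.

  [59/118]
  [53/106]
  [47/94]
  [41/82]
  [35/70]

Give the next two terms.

First value: −6 each step; 59, 53, 47, 41, 35 → 29 → 23.
Second value: always 2 × the first value; 118, 106, 94, 82, 70 → 58 → 46.
So the next two terms are [29/58] and [23/46].

[29/58], [23/46]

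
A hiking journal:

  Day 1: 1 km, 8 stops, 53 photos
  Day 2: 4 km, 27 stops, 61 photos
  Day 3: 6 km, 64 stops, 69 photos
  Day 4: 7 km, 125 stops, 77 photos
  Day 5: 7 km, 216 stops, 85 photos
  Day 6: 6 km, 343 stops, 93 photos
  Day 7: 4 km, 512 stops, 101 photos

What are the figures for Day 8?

1 km, 729 stops, 109 photos

Km: differences are 3, 2, 1, … (decreasing by 1 each time); 1, 4, 6, 7, 7, 6, 4 → 1.
Stops: 8, 27, 64, 125, 216, 343, 512 → 729 (perfect cubes: 2³, 3³, 4³, …).
For the photos, +8 each step: 53, 61, 69, 77, 85, 93, 101 → 109.
So the next row is 1 km, 729 stops, 109 photos.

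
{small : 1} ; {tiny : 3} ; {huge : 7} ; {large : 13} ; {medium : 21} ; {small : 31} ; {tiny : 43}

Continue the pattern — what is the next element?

{huge : 57}

Size: small, tiny, huge, large, medium, small, tiny → huge (repeats small → tiny → huge → large → medium).
Second coordinate: differences are 2, 4, 6, … (increasing by 2 each time); 1, 3, 7, 13, 21, 31, 43 → 57.
Combining the parts gives {huge : 57}.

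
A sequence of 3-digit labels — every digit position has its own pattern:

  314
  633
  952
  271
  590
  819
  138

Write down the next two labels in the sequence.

First digit: +3 each step, mod 10, so 3, 6, 9, 2, 5, 8, 1 → 4 → 7.
Second digit: 1, 3, 5, 7, 9, 1, 3 → 5 → 7 (+2 each step, mod 10).
For the third digit, −1 each step, mod 10: 4, 3, 2, 1, 0, 9, 8 → 7 → 6.
Putting the parts together: 457 and then 776.

457 then 776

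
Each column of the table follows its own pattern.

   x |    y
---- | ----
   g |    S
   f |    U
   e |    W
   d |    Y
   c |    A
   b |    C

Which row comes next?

For the column x, letters move back 1 place in the alphabet: g, f, e, d, c, b → a.
Column y — letters move forward 2 places in the alphabet, wrapping Z→A: S, U, W, Y, A, C → E.
Putting it together: a  E.

a  E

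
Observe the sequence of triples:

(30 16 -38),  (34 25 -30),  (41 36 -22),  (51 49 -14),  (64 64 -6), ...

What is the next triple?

First value: 30, 34, 41, 51, 64 → 80 (differences are 4, 7, 10, … (increasing by 3 each time)).
Second value goes 16, 25, 36, 49, 64 → 81 (perfect squares: 4², 5², 6², …).
Third value — +8 each step: -38, -30, -22, -14, -6 → 2.
So the next triple is (80 81 2).

(80 81 2)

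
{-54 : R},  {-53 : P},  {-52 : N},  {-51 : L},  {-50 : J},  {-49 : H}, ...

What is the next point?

{-48 : F}

First slot: +1 each step, so -54, -53, -52, -51, -50, -49 → -48.
Letter: R, P, N, L, J, H → F (letters move back 2 places in the alphabet).
Combining the parts gives {-48 : F}.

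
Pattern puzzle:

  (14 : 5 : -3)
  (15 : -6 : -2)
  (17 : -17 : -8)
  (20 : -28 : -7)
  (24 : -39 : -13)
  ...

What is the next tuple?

First slot — differences are 1, 2, 3, … (increasing by 1 each time): 14, 15, 17, 20, 24 → 29.
Second slot: 5, -6, -17, -28, -39 → -50 (−11 each step).
Third slot: alternating steps +1, −6, +1, −6, …, so -3, -2, -8, -7, -13 → -12.
Combining the parts gives (29 : -50 : -12).

(29 : -50 : -12)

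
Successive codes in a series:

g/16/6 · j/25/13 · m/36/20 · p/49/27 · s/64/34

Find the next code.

v/81/41

Letter goes g, j, m, p, s → v (letters move forward 3 places in the alphabet).
Second component: perfect squares: 4², 5², 6², …, so 16, 25, 36, 49, 64 → 81.
Third component: +7 each step; 6, 13, 20, 27, 34 → 41.
Combining the parts gives v/81/41.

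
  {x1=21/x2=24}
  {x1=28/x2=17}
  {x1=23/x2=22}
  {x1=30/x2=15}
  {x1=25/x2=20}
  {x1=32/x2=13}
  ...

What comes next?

X1: alternating steps +7, −5, +7, −5, …, so 21, 28, 23, 30, 25, 32 → 27.
For the x2, together with the x1 always sums to 45: 24, 17, 22, 15, 20, 13 → 18.
Putting it together: {x1=27/x2=18}.

{x1=27/x2=18}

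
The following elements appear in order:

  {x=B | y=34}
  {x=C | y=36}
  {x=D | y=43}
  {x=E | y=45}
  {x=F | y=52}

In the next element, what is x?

X: letters move forward 1 place in the alphabet, so B, C, D, E, F → G.

G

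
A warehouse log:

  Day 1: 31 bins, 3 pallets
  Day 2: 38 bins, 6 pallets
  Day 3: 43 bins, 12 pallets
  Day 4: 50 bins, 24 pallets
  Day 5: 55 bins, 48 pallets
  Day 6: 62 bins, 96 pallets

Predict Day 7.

Bins: alternating steps +7, +5, +7, +5, …; 31, 38, 43, 50, 55, 62 → 67.
Pallets: ×2 each step; 3, 6, 12, 24, 48, 96 → 192.
Putting it together: 67 bins, 192 pallets.

67 bins, 192 pallets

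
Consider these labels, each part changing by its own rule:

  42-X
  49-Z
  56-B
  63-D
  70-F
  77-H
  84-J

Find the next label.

First component: 42, 49, 56, 63, 70, 77, 84 → 91 (+7 each step).
Letter goes X, Z, B, D, F, H, J → L (letters move forward 2 places in the alphabet, wrapping Z→A).
Putting it together: 91-L.

91-L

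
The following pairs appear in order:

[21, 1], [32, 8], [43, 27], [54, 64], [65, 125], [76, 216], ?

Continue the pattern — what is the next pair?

First component goes 21, 32, 43, 54, 65, 76 → 87 (+11 each step).
Second component: 1, 8, 27, 64, 125, 216 → 343 (perfect cubes: 1³, 2³, 3³, …).
Combining the parts gives [87, 343].

[87, 343]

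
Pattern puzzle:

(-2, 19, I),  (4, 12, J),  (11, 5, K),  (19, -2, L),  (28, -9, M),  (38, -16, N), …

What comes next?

For the first value, differences are 6, 7, 8, … (increasing by 1 each time): -2, 4, 11, 19, 28, 38 → 49.
Second value — −7 each step: 19, 12, 5, -2, -9, -16 → -23.
For the letter, letters move forward 1 place in the alphabet: I, J, K, L, M, N → O.
Putting it together: (49, -23, O).

(49, -23, O)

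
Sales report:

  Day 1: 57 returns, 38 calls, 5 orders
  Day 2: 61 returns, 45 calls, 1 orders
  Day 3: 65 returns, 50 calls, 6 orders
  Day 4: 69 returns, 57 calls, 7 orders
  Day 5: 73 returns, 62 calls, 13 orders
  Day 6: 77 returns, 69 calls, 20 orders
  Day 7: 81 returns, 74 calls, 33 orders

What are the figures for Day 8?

Returns: 57, 61, 65, 69, 73, 77, 81 → 85 (+4 each step).
Calls — alternating steps +7, +5, +7, +5, …: 38, 45, 50, 57, 62, 69, 74 → 81.
Orders: each term is the sum of the two before it, so 5, 1, 6, 7, 13, 20, 33 → 53.
Putting it together: 85 returns, 81 calls, 53 orders.

85 returns, 81 calls, 53 orders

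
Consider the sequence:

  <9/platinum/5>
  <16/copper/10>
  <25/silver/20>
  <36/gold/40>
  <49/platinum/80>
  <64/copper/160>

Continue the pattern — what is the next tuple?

<81/silver/320>

First coordinate goes 9, 16, 25, 36, 49, 64 → 81 (perfect squares: 3², 4², 5², …).
Metal goes platinum, copper, silver, gold, platinum, copper → silver (repeats platinum → copper → silver → gold).
For the third coordinate, ×2 each step: 5, 10, 20, 40, 80, 160 → 320.
Putting it together: <81/silver/320>.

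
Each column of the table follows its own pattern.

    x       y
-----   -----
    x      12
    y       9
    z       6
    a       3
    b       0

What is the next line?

Column x: letters move forward 1 place in the alphabet, wrapping Z→A; x, y, z, a, b → c.
Column y: −3 each step, so 12, 9, 6, 3, 0 → -3.
Combining the parts gives c  -3.

c  -3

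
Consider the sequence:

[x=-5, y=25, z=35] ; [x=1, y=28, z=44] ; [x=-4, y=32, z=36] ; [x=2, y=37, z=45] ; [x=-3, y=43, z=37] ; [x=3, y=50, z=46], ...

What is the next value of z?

For the z, alternating steps +9, −8, +9, −8, …: 35, 44, 36, 45, 37, 46 → 38.

38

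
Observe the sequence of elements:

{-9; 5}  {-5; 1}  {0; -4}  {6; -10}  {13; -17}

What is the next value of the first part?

21

First part: -9, -5, 0, 6, 13 → 21 (differences are 4, 5, 6, … (increasing by 1 each time)).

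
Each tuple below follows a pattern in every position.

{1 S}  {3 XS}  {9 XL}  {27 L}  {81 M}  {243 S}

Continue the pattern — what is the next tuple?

{729 XS}

First coordinate: ×3 each step, so 1, 3, 9, 27, 81, 243 → 729.
Size goes S, XS, XL, L, M, S → XS (repeats S → XS → XL → L → M).
Putting it together: {729 XS}.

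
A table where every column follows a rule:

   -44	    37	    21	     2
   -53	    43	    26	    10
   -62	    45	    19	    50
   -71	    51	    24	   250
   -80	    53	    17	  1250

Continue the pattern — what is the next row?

First component: -44, -53, -62, -71, -80 → -89 (−9 each step).
Second component goes 37, 43, 45, 51, 53 → 59 (alternating steps +6, +2, +6, +2, …).
For the third component, alternating steps +5, −7, +5, −7, …: 21, 26, 19, 24, 17 → 22.
Fourth component: ×5 each step, so 2, 10, 50, 250, 1250 → 6250.
Putting it together: -89  59  22  6250.

-89  59  22  6250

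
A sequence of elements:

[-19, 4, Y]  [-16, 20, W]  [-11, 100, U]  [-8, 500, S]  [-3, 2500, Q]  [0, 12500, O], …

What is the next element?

[5, 62500, M]

First coordinate — alternating steps +3, +5, +3, +5, …: -19, -16, -11, -8, -3, 0 → 5.
For the second coordinate, ×5 each step: 4, 20, 100, 500, 2500, 12500 → 62500.
Letter goes Y, W, U, S, Q, O → M (letters move back 2 places in the alphabet).
Putting it together: [5, 62500, M].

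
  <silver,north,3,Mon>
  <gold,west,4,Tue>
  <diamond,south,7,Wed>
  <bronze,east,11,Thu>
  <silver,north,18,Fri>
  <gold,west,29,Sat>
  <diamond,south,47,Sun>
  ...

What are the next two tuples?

Rank — repeats silver → gold → diamond → bronze: silver, gold, diamond, bronze, silver, gold, diamond → bronze → silver.
For the direction, repeats north → west → south → east: north, west, south, east, north, west, south → east → north.
Third entry: each term is the sum of the two before it, so 3, 4, 7, 11, 18, 29, 47 → 76 → 123.
For the day, runs through the weekdays Mon→Sun: Mon, Tue, Wed, Thu, Fri, Sat, Sun → Mon → Tue.
Putting the parts together: <bronze,east,76,Mon> and then <silver,north,123,Tue>.

<bronze,east,76,Mon>, <silver,north,123,Tue>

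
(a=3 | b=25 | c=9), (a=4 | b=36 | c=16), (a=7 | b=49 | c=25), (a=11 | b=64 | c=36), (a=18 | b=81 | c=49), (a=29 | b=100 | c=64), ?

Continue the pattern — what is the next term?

A — each term is the sum of the two before it: 3, 4, 7, 11, 18, 29 → 47.
B: perfect squares: 5², 6², 7², …; 25, 36, 49, 64, 81, 100 → 121.
C — perfect squares: 3², 4², 5², …: 9, 16, 25, 36, 49, 64 → 81.
Combining the parts gives (a=47 | b=121 | c=81).

(a=47 | b=121 | c=81)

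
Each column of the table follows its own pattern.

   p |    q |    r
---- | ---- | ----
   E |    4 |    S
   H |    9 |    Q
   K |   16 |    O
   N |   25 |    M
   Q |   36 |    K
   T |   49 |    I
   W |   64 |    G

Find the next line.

Z  81  E

Column p: letters move forward 3 places in the alphabet; E, H, K, N, Q, T, W → Z.
Column q goes 4, 9, 16, 25, 36, 49, 64 → 81 (perfect squares: 2², 3², 4², …).
Column r — letters move back 2 places in the alphabet: S, Q, O, M, K, I, G → E.
So the next line is Z  81  E.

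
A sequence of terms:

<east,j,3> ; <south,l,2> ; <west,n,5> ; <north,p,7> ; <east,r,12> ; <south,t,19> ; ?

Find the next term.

Direction: repeats east → south → west → north; east, south, west, north, east, south → west.
For the letter, letters move forward 2 places in the alphabet: j, l, n, p, r, t → v.
Third slot: 3, 2, 5, 7, 12, 19 → 31 (each term is the sum of the two before it).
Combining the parts gives <west,v,31>.

<west,v,31>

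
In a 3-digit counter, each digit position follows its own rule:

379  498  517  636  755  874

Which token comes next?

993

First digit — +1 each step, mod 10: 3, 4, 5, 6, 7, 8 → 9.
Second digit: 7, 9, 1, 3, 5, 7 → 9 (+2 each step, mod 10).
Third digit — −1 each step, mod 10: 9, 8, 7, 6, 5, 4 → 3.
Combining the parts gives 993.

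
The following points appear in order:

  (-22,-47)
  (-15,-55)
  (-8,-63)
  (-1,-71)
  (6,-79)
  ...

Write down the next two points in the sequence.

First part: -22, -15, -8, -1, 6 → 13 → 20 (+7 each step).
Second part — −8 each step: -47, -55, -63, -71, -79 → -87 → -95.
Putting the parts together: (13,-87) and then (20,-95).

(13,-87), (20,-95)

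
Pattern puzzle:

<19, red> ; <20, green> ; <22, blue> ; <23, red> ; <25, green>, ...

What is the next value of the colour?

blue

Colour goes red, green, blue, red, green → blue (repeats red → green → blue).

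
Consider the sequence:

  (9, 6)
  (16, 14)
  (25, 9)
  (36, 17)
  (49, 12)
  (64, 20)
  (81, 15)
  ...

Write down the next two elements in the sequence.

(100, 23), (121, 18)

For the first value, perfect squares: 3², 4², 5², …: 9, 16, 25, 36, 49, 64, 81 → 100 → 121.
Second value: 6, 14, 9, 17, 12, 20, 15 → 23 → 18 (alternating steps +8, −5, +8, −5, …).
So the next two elements are (100, 23) and (121, 18).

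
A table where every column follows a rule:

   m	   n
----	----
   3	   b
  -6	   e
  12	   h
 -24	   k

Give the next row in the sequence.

Column m — ×(-2) each step: 3, -6, 12, -24 → 48.
Column n: letters move forward 3 places in the alphabet; b, e, h, k → n.
Putting it together: 48  n.

48  n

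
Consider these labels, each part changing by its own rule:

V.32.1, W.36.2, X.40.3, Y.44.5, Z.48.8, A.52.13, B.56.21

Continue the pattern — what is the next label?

Letter: letters move forward 1 place in the alphabet, wrapping Z→A, so V, W, X, Y, Z, A, B → C.
Second component: +4 each step, so 32, 36, 40, 44, 48, 52, 56 → 60.
Third component: 1, 2, 3, 5, 8, 13, 21 → 34 (each term is the sum of the two before it).
So the next label is C.60.34.

C.60.34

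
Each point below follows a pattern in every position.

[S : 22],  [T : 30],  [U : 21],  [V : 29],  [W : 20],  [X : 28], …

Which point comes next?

[Y : 19]

Letter — letters move forward 1 place in the alphabet: S, T, U, V, W, X → Y.
For the second component, alternating steps +8, −9, +8, −9, …: 22, 30, 21, 29, 20, 28 → 19.
Combining the parts gives [Y : 19].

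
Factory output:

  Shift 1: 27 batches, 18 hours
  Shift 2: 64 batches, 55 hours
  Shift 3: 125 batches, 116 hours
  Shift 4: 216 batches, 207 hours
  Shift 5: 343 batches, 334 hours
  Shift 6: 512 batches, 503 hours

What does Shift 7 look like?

Batches — perfect cubes: 3³, 4³, 5³, …: 27, 64, 125, 216, 343, 512 → 729.
Hours: always 9 less than the batches, so 18, 55, 116, 207, 334, 503 → 720.
Putting it together: 729 batches, 720 hours.

729 batches, 720 hours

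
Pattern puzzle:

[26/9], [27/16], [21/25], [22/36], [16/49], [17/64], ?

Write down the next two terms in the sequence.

First entry: 26, 27, 21, 22, 16, 17 → 11 → 12 (alternating steps +1, −6, +1, −6, …).
Second entry: perfect squares: 3², 4², 5², …; 9, 16, 25, 36, 49, 64 → 81 → 100.
So the next two terms are [11/81] and [12/100].

[11/81], [12/100]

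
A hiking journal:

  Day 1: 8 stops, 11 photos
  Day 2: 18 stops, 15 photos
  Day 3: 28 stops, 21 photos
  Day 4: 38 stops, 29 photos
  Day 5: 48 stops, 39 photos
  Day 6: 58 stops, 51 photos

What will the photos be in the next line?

Photos: differences are 4, 6, 8, … (increasing by 2 each time); 11, 15, 21, 29, 39, 51 → 65.

65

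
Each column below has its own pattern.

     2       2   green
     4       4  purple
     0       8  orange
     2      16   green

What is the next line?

-2  32  purple

First component: alternating steps +2, −4, +2, −4, …; 2, 4, 0, 2 → -2.
Second component: ×2 each step, so 2, 4, 8, 16 → 32.
Colour goes green, purple, orange, green → purple (repeats green → purple → orange).
Putting it together: -2  32  purple.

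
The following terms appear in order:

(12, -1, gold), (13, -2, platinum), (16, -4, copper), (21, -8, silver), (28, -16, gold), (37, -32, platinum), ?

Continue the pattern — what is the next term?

(48, -64, copper)

First coordinate goes 12, 13, 16, 21, 28, 37 → 48 (differences are 1, 3, 5, … (increasing by 2 each time)).
Second coordinate goes -1, -2, -4, -8, -16, -32 → -64 (×2 each step).
For the metal, repeats gold → platinum → copper → silver: gold, platinum, copper, silver, gold, platinum → copper.
Putting it together: (48, -64, copper).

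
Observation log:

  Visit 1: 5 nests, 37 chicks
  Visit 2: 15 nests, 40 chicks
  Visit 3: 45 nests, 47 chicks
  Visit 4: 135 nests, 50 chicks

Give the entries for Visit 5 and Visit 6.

Nests goes 5, 15, 45, 135 → 405 → 1215 (×3 each step).
Chicks — alternating steps +3, +7, +3, +7, …: 37, 40, 47, 50 → 57 → 60.
Putting the parts together: 405 nests, 57 chicks and then 1215 nests, 60 chicks.

405 nests, 57 chicks; 1215 nests, 60 chicks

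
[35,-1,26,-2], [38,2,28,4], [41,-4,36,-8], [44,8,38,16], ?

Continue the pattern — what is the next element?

First value — +3 each step: 35, 38, 41, 44 → 47.
Second value: ×(-2) each step, so -1, 2, -4, 8 → -16.
Third value — alternating steps +2, +8, +2, +8, …: 26, 28, 36, 38 → 46.
Fourth value: -2, 4, -8, 16 → -32 (always 2 × the second value).
Putting it together: [47,-16,46,-32].

[47,-16,46,-32]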